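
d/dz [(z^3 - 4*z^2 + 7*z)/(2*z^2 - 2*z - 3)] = (2*z^4 - 4*z^3 - 15*z^2 + 24*z - 21)/(4*z^4 - 8*z^3 - 8*z^2 + 12*z + 9)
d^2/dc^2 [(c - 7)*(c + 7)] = 2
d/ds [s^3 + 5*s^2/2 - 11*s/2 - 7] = 3*s^2 + 5*s - 11/2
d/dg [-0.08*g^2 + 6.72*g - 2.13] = 6.72 - 0.16*g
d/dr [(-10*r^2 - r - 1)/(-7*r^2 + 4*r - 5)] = (-47*r^2 + 86*r + 9)/(49*r^4 - 56*r^3 + 86*r^2 - 40*r + 25)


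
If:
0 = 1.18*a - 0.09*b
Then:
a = 0.076271186440678*b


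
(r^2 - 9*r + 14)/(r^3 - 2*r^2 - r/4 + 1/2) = 4*(r - 7)/(4*r^2 - 1)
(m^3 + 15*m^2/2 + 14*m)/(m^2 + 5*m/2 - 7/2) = m*(m + 4)/(m - 1)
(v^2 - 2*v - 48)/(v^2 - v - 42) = (v - 8)/(v - 7)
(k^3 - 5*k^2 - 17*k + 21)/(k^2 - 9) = (k^2 - 8*k + 7)/(k - 3)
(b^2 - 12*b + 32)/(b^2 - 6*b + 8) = (b - 8)/(b - 2)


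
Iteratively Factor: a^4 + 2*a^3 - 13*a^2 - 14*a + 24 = (a + 4)*(a^3 - 2*a^2 - 5*a + 6) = (a - 3)*(a + 4)*(a^2 + a - 2) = (a - 3)*(a + 2)*(a + 4)*(a - 1)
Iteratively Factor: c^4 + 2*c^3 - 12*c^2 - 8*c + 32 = (c - 2)*(c^3 + 4*c^2 - 4*c - 16) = (c - 2)*(c + 2)*(c^2 + 2*c - 8) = (c - 2)*(c + 2)*(c + 4)*(c - 2)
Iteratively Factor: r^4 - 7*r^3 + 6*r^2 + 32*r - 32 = (r - 1)*(r^3 - 6*r^2 + 32) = (r - 4)*(r - 1)*(r^2 - 2*r - 8) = (r - 4)*(r - 1)*(r + 2)*(r - 4)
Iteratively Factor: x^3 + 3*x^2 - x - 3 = (x - 1)*(x^2 + 4*x + 3) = (x - 1)*(x + 3)*(x + 1)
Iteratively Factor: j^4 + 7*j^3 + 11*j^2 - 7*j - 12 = (j + 4)*(j^3 + 3*j^2 - j - 3) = (j + 1)*(j + 4)*(j^2 + 2*j - 3) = (j + 1)*(j + 3)*(j + 4)*(j - 1)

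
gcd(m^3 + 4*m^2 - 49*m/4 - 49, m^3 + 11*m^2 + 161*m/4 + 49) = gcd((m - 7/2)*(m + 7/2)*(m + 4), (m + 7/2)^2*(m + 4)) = m^2 + 15*m/2 + 14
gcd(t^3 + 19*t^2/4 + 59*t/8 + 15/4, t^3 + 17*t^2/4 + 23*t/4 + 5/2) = t^2 + 13*t/4 + 5/2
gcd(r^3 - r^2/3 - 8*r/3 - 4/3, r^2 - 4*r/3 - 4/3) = r^2 - 4*r/3 - 4/3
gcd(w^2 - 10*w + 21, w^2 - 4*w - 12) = 1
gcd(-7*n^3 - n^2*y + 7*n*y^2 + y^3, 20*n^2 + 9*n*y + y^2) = 1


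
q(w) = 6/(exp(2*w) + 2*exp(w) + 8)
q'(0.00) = -0.20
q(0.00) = 0.55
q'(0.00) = -0.20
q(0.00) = 0.55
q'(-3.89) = -0.00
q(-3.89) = 0.75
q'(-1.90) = -0.03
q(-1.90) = 0.72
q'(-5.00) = -0.00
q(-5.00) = 0.75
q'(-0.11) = -0.18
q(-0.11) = 0.57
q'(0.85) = -0.28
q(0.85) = 0.33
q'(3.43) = -0.01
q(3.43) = 0.01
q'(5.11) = -0.00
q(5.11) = 0.00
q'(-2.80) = -0.01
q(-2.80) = 0.74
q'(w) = 6*(-2*exp(2*w) - 2*exp(w))/(exp(2*w) + 2*exp(w) + 8)^2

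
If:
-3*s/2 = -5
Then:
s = 10/3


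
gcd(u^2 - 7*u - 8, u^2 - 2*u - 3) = u + 1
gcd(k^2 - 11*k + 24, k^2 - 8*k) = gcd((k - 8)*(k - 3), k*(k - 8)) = k - 8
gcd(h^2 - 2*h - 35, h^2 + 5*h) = h + 5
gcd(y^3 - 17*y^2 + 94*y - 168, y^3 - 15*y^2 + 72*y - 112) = y^2 - 11*y + 28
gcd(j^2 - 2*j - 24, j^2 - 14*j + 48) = j - 6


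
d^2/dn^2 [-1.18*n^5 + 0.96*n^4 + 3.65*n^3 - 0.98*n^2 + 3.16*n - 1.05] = -23.6*n^3 + 11.52*n^2 + 21.9*n - 1.96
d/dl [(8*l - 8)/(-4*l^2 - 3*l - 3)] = 16*(2*l^2 - 4*l - 3)/(16*l^4 + 24*l^3 + 33*l^2 + 18*l + 9)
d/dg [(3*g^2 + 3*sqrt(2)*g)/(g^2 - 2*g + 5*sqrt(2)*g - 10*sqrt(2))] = 6*(-g^2 + 2*sqrt(2)*g^2 - 10*sqrt(2)*g - 10)/(g^4 - 4*g^3 + 10*sqrt(2)*g^3 - 40*sqrt(2)*g^2 + 54*g^2 - 200*g + 40*sqrt(2)*g + 200)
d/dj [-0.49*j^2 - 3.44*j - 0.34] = -0.98*j - 3.44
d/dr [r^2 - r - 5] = 2*r - 1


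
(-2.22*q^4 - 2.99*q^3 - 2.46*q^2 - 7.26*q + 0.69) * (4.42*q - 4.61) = -9.8124*q^5 - 2.9816*q^4 + 2.9107*q^3 - 20.7486*q^2 + 36.5184*q - 3.1809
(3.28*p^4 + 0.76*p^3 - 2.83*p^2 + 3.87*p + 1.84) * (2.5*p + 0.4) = 8.2*p^5 + 3.212*p^4 - 6.771*p^3 + 8.543*p^2 + 6.148*p + 0.736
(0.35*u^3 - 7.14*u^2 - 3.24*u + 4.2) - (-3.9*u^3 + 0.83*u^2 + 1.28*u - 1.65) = 4.25*u^3 - 7.97*u^2 - 4.52*u + 5.85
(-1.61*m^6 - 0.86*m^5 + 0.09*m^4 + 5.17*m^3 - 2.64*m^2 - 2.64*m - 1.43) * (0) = 0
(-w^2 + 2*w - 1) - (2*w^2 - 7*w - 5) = -3*w^2 + 9*w + 4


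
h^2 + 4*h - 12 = (h - 2)*(h + 6)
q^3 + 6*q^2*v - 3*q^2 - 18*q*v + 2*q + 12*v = (q - 2)*(q - 1)*(q + 6*v)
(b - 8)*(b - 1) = b^2 - 9*b + 8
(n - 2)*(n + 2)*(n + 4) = n^3 + 4*n^2 - 4*n - 16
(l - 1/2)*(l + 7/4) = l^2 + 5*l/4 - 7/8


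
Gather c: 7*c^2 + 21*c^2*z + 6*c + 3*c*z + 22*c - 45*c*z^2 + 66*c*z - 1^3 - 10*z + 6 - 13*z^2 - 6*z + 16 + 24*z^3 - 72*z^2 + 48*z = c^2*(21*z + 7) + c*(-45*z^2 + 69*z + 28) + 24*z^3 - 85*z^2 + 32*z + 21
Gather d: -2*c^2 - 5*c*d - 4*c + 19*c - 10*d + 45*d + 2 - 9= -2*c^2 + 15*c + d*(35 - 5*c) - 7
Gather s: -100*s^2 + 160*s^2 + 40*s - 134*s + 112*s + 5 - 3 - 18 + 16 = 60*s^2 + 18*s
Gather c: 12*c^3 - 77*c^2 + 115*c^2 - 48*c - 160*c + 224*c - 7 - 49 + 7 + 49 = 12*c^3 + 38*c^2 + 16*c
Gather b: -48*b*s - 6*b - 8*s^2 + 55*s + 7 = b*(-48*s - 6) - 8*s^2 + 55*s + 7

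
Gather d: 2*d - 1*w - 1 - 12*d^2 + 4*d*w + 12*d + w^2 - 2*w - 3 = -12*d^2 + d*(4*w + 14) + w^2 - 3*w - 4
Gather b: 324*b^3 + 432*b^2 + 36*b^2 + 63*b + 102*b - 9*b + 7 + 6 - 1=324*b^3 + 468*b^2 + 156*b + 12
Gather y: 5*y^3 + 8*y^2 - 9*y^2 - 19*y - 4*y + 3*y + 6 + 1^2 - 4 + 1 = 5*y^3 - y^2 - 20*y + 4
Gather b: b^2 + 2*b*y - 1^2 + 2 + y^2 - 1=b^2 + 2*b*y + y^2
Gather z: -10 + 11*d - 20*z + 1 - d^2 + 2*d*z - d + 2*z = -d^2 + 10*d + z*(2*d - 18) - 9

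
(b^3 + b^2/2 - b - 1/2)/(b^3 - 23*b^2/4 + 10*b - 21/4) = 2*(2*b^2 + 3*b + 1)/(4*b^2 - 19*b + 21)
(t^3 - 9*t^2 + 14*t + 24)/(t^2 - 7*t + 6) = (t^2 - 3*t - 4)/(t - 1)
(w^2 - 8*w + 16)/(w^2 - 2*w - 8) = (w - 4)/(w + 2)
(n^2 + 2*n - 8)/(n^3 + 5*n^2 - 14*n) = (n + 4)/(n*(n + 7))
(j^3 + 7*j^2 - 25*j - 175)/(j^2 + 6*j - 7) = (j^2 - 25)/(j - 1)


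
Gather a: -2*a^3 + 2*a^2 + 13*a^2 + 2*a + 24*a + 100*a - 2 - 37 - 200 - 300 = -2*a^3 + 15*a^2 + 126*a - 539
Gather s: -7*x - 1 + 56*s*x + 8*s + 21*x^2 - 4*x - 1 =s*(56*x + 8) + 21*x^2 - 11*x - 2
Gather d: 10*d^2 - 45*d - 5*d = 10*d^2 - 50*d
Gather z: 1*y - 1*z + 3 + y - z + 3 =2*y - 2*z + 6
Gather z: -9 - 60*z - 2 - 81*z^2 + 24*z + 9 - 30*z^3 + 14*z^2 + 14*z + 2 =-30*z^3 - 67*z^2 - 22*z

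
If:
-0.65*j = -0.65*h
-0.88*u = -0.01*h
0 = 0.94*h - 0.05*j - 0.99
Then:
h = 1.11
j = 1.11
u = 0.01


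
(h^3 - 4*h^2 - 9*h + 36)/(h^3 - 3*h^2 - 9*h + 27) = (h - 4)/(h - 3)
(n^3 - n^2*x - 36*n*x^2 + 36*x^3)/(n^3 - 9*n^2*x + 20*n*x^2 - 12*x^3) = (-n - 6*x)/(-n + 2*x)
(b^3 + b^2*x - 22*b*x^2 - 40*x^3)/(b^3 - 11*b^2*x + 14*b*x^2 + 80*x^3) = (-b - 4*x)/(-b + 8*x)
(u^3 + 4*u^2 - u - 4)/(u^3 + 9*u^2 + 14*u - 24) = (u + 1)/(u + 6)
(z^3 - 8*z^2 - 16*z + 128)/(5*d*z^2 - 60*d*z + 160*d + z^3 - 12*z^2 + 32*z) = (z + 4)/(5*d + z)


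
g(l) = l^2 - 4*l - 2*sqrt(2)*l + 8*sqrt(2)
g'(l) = 2*l - 4 - 2*sqrt(2)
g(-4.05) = 55.37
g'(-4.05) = -14.93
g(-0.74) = 16.91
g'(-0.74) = -8.31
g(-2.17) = 30.84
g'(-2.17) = -11.17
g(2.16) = 1.23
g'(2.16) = -2.51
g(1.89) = 1.98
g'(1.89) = -3.05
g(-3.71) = 50.41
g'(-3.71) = -14.25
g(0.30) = 9.36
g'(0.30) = -6.23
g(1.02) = 5.39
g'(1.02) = -4.79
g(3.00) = -0.17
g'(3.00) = -0.83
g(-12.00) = 237.25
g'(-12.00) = -30.83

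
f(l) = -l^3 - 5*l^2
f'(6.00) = -168.00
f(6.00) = -396.00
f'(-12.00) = -312.00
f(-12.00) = 1008.00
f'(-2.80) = 4.48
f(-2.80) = -17.25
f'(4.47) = -104.64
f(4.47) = -189.22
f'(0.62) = -7.35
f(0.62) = -2.16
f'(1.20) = -16.32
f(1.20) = -8.93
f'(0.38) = -4.23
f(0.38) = -0.78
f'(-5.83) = -43.67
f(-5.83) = 28.21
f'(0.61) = -7.22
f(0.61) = -2.09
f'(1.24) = -17.01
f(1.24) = -9.59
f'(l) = -3*l^2 - 10*l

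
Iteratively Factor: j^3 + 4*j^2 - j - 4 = (j + 4)*(j^2 - 1) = (j - 1)*(j + 4)*(j + 1)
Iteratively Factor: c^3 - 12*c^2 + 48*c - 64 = (c - 4)*(c^2 - 8*c + 16) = (c - 4)^2*(c - 4)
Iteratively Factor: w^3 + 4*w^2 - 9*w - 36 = (w - 3)*(w^2 + 7*w + 12) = (w - 3)*(w + 4)*(w + 3)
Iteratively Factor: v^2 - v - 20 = (v - 5)*(v + 4)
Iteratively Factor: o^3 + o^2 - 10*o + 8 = (o - 1)*(o^2 + 2*o - 8) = (o - 2)*(o - 1)*(o + 4)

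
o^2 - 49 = (o - 7)*(o + 7)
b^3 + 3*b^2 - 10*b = b*(b - 2)*(b + 5)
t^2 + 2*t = t*(t + 2)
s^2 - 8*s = s*(s - 8)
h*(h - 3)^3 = h^4 - 9*h^3 + 27*h^2 - 27*h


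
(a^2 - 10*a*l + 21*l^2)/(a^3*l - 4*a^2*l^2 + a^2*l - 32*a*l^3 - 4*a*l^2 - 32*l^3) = (-a^2 + 10*a*l - 21*l^2)/(l*(-a^3 + 4*a^2*l - a^2 + 32*a*l^2 + 4*a*l + 32*l^2))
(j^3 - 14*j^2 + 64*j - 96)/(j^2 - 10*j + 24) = j - 4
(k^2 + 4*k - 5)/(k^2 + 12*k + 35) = (k - 1)/(k + 7)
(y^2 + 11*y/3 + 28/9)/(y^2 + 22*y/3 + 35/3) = (y + 4/3)/(y + 5)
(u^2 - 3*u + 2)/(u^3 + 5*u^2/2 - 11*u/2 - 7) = 2*(u - 1)/(2*u^2 + 9*u + 7)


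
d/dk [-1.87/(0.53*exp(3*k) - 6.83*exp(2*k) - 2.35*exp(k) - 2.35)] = (2.9733*exp(2*k) - 25.5442*exp(k) - 4.3945)*exp(k)/(-0.53*exp(3*k) + 6.83*exp(2*k) + 2.35*exp(k) + 2.35)^2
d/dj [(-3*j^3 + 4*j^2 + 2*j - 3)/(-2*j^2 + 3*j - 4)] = (6*j^4 - 18*j^3 + 52*j^2 - 44*j + 1)/(4*j^4 - 12*j^3 + 25*j^2 - 24*j + 16)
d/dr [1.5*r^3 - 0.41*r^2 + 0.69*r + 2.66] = 4.5*r^2 - 0.82*r + 0.69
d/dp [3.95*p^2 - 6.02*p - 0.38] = 7.9*p - 6.02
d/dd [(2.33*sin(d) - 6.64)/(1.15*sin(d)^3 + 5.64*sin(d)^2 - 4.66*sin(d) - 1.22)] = (-5.359*sin(d)^3 + 9.7668*sin(d)^2 + 74.8992*sin(d) - 33.785)*cos(d)/(1.3225*sin(d)^6 + 12.972*sin(d)^5 + 21.0916*sin(d)^4 - 55.3708*sin(d)^3 + 7.954*sin(d)^2 + 11.3704*sin(d) + 1.4884)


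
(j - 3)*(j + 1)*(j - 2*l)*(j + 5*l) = j^4 + 3*j^3*l - 2*j^3 - 10*j^2*l^2 - 6*j^2*l - 3*j^2 + 20*j*l^2 - 9*j*l + 30*l^2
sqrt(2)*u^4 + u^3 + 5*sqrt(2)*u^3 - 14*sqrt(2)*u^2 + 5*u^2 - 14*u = u*(u - 2)*(u + 7)*(sqrt(2)*u + 1)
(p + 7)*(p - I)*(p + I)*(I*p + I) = I*p^4 + 8*I*p^3 + 8*I*p^2 + 8*I*p + 7*I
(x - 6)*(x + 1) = x^2 - 5*x - 6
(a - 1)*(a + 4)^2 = a^3 + 7*a^2 + 8*a - 16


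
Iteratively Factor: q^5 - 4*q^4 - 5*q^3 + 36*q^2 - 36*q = (q - 2)*(q^4 - 2*q^3 - 9*q^2 + 18*q) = (q - 2)^2*(q^3 - 9*q) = (q - 2)^2*(q + 3)*(q^2 - 3*q) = q*(q - 2)^2*(q + 3)*(q - 3)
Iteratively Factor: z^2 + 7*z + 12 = (z + 4)*(z + 3)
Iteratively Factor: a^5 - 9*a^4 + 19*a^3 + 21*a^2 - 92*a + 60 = (a - 5)*(a^4 - 4*a^3 - a^2 + 16*a - 12) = (a - 5)*(a + 2)*(a^3 - 6*a^2 + 11*a - 6) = (a - 5)*(a - 2)*(a + 2)*(a^2 - 4*a + 3) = (a - 5)*(a - 3)*(a - 2)*(a + 2)*(a - 1)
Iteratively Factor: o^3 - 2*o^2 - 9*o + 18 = (o - 3)*(o^2 + o - 6) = (o - 3)*(o + 3)*(o - 2)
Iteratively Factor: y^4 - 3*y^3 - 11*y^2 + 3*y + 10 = (y + 2)*(y^3 - 5*y^2 - y + 5) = (y + 1)*(y + 2)*(y^2 - 6*y + 5) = (y - 1)*(y + 1)*(y + 2)*(y - 5)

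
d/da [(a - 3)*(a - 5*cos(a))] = a + (a - 3)*(5*sin(a) + 1) - 5*cos(a)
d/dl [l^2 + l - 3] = 2*l + 1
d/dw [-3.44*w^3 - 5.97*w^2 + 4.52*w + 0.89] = -10.32*w^2 - 11.94*w + 4.52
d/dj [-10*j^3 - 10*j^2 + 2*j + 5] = -30*j^2 - 20*j + 2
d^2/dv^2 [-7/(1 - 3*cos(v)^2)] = 42*(-6*sin(v)^4 + 5*sin(v)^2 + 2)/(3*cos(v)^2 - 1)^3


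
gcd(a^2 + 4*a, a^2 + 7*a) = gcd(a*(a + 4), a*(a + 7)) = a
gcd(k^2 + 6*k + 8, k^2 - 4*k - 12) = k + 2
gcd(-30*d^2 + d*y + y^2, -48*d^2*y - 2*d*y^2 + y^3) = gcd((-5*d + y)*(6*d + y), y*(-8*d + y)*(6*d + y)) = 6*d + y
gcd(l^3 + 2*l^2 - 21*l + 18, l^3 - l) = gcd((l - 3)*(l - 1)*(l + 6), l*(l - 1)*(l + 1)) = l - 1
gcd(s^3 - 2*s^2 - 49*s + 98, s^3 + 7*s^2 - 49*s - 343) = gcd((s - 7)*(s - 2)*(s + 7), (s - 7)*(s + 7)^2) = s^2 - 49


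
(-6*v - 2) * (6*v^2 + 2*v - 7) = -36*v^3 - 24*v^2 + 38*v + 14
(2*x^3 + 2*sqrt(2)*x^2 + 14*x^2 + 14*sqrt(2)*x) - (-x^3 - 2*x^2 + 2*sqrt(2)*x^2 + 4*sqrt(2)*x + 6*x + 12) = 3*x^3 + 16*x^2 - 6*x + 10*sqrt(2)*x - 12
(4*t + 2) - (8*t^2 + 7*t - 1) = -8*t^2 - 3*t + 3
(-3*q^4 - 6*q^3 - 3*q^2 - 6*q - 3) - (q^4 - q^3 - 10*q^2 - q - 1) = -4*q^4 - 5*q^3 + 7*q^2 - 5*q - 2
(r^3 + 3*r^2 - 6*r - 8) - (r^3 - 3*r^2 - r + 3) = 6*r^2 - 5*r - 11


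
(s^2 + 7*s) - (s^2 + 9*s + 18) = -2*s - 18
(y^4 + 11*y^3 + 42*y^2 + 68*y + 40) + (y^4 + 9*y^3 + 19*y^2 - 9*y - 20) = 2*y^4 + 20*y^3 + 61*y^2 + 59*y + 20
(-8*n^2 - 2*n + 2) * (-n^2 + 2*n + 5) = 8*n^4 - 14*n^3 - 46*n^2 - 6*n + 10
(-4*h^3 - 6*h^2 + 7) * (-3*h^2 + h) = 12*h^5 + 14*h^4 - 6*h^3 - 21*h^2 + 7*h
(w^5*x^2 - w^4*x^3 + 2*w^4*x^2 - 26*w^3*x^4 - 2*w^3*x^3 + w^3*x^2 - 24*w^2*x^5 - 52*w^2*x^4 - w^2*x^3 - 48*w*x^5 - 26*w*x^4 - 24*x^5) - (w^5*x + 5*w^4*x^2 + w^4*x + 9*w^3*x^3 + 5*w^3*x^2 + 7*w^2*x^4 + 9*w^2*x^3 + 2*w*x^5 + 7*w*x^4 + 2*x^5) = w^5*x^2 - w^5*x - w^4*x^3 - 3*w^4*x^2 - w^4*x - 26*w^3*x^4 - 11*w^3*x^3 - 4*w^3*x^2 - 24*w^2*x^5 - 59*w^2*x^4 - 10*w^2*x^3 - 50*w*x^5 - 33*w*x^4 - 26*x^5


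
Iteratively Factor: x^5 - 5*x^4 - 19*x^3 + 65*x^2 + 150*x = (x - 5)*(x^4 - 19*x^2 - 30*x) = (x - 5)^2*(x^3 + 5*x^2 + 6*x) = x*(x - 5)^2*(x^2 + 5*x + 6) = x*(x - 5)^2*(x + 3)*(x + 2)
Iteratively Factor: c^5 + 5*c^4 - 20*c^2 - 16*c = (c + 4)*(c^4 + c^3 - 4*c^2 - 4*c) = c*(c + 4)*(c^3 + c^2 - 4*c - 4) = c*(c + 1)*(c + 4)*(c^2 - 4) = c*(c + 1)*(c + 2)*(c + 4)*(c - 2)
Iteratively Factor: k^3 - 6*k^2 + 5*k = (k)*(k^2 - 6*k + 5) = k*(k - 5)*(k - 1)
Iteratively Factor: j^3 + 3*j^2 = (j + 3)*(j^2) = j*(j + 3)*(j)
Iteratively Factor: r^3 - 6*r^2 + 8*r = (r)*(r^2 - 6*r + 8) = r*(r - 4)*(r - 2)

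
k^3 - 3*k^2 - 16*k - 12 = (k - 6)*(k + 1)*(k + 2)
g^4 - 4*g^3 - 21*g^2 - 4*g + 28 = (g - 7)*(g - 1)*(g + 2)^2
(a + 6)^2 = a^2 + 12*a + 36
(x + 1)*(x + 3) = x^2 + 4*x + 3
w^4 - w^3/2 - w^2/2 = w^2*(w - 1)*(w + 1/2)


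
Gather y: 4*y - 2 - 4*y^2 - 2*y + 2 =-4*y^2 + 2*y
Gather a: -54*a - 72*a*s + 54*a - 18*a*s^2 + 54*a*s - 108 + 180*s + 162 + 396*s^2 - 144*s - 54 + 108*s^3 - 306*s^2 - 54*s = a*(-18*s^2 - 18*s) + 108*s^3 + 90*s^2 - 18*s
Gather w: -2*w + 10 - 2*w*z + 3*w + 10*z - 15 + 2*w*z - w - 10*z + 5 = 0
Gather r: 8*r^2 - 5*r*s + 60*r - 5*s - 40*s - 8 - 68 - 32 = 8*r^2 + r*(60 - 5*s) - 45*s - 108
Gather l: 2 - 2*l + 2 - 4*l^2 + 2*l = 4 - 4*l^2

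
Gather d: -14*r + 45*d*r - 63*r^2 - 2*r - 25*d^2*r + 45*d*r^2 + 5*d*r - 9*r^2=-25*d^2*r + d*(45*r^2 + 50*r) - 72*r^2 - 16*r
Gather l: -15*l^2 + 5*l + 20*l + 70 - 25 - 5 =-15*l^2 + 25*l + 40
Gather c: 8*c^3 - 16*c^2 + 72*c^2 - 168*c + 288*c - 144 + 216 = 8*c^3 + 56*c^2 + 120*c + 72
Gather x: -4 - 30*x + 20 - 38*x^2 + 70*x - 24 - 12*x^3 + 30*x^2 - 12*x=-12*x^3 - 8*x^2 + 28*x - 8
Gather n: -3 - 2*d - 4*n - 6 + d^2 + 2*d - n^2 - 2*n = d^2 - n^2 - 6*n - 9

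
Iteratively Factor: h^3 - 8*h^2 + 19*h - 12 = (h - 4)*(h^2 - 4*h + 3) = (h - 4)*(h - 1)*(h - 3)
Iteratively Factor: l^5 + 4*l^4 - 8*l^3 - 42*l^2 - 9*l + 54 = (l + 2)*(l^4 + 2*l^3 - 12*l^2 - 18*l + 27) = (l + 2)*(l + 3)*(l^3 - l^2 - 9*l + 9) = (l + 2)*(l + 3)^2*(l^2 - 4*l + 3) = (l - 3)*(l + 2)*(l + 3)^2*(l - 1)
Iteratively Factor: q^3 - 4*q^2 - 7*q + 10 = (q + 2)*(q^2 - 6*q + 5) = (q - 5)*(q + 2)*(q - 1)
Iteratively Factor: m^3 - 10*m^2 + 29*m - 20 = (m - 5)*(m^2 - 5*m + 4) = (m - 5)*(m - 1)*(m - 4)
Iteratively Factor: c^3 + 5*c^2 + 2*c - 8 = (c + 2)*(c^2 + 3*c - 4) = (c + 2)*(c + 4)*(c - 1)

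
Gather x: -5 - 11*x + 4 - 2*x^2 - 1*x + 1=-2*x^2 - 12*x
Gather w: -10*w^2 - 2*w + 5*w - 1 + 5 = -10*w^2 + 3*w + 4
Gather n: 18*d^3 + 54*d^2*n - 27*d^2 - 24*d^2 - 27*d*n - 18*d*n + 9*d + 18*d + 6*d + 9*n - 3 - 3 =18*d^3 - 51*d^2 + 33*d + n*(54*d^2 - 45*d + 9) - 6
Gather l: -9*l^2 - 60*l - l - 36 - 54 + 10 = -9*l^2 - 61*l - 80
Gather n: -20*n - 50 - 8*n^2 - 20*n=-8*n^2 - 40*n - 50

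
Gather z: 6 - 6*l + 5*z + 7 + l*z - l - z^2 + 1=-7*l - z^2 + z*(l + 5) + 14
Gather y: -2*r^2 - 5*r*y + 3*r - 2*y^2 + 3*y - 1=-2*r^2 + 3*r - 2*y^2 + y*(3 - 5*r) - 1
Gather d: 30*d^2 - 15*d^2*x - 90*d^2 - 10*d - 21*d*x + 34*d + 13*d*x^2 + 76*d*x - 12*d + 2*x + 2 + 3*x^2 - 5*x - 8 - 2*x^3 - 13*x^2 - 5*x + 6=d^2*(-15*x - 60) + d*(13*x^2 + 55*x + 12) - 2*x^3 - 10*x^2 - 8*x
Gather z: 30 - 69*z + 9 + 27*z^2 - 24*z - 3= 27*z^2 - 93*z + 36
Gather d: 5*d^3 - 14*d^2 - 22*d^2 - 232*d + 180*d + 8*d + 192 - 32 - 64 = 5*d^3 - 36*d^2 - 44*d + 96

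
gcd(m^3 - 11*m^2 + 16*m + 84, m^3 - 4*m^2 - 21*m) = m - 7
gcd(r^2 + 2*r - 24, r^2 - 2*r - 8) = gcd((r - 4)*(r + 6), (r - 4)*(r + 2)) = r - 4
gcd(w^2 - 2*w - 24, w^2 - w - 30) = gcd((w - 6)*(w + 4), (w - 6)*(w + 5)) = w - 6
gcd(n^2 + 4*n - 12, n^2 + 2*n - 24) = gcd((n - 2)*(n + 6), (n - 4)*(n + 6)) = n + 6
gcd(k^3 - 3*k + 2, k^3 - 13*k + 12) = k - 1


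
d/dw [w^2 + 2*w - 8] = 2*w + 2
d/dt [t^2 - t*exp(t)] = -t*exp(t) + 2*t - exp(t)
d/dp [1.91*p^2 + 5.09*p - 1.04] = 3.82*p + 5.09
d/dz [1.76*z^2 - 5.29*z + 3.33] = 3.52*z - 5.29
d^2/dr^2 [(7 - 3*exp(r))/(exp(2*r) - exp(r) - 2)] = (-3*exp(4*r) + 25*exp(3*r) - 57*exp(2*r) + 69*exp(r) - 26)*exp(r)/(exp(6*r) - 3*exp(5*r) - 3*exp(4*r) + 11*exp(3*r) + 6*exp(2*r) - 12*exp(r) - 8)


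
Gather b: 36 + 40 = 76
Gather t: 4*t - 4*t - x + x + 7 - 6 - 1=0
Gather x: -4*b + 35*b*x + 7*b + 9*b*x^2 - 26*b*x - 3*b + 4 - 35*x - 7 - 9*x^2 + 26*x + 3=x^2*(9*b - 9) + x*(9*b - 9)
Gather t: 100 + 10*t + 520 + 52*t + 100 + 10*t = 72*t + 720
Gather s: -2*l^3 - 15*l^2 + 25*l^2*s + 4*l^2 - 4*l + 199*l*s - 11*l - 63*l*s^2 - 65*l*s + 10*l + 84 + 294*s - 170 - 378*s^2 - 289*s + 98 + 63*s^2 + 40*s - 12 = -2*l^3 - 11*l^2 - 5*l + s^2*(-63*l - 315) + s*(25*l^2 + 134*l + 45)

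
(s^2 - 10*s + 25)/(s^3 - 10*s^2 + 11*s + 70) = (s - 5)/(s^2 - 5*s - 14)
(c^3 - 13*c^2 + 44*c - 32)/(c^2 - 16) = (c^2 - 9*c + 8)/(c + 4)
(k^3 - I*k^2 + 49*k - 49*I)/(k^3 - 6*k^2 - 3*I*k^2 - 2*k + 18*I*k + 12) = (k^2 + 49)/(k^2 - 2*k*(3 + I) + 12*I)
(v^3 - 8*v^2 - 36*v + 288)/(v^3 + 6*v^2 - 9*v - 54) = (v^2 - 14*v + 48)/(v^2 - 9)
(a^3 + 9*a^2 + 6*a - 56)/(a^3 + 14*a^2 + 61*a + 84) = (a - 2)/(a + 3)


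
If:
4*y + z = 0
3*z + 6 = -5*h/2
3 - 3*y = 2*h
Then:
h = 4/7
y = 13/21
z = -52/21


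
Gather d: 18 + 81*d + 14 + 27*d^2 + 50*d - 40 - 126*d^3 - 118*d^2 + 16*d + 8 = -126*d^3 - 91*d^2 + 147*d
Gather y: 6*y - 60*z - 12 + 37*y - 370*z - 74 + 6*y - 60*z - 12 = 49*y - 490*z - 98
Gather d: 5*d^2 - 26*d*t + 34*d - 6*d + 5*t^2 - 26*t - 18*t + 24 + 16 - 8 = 5*d^2 + d*(28 - 26*t) + 5*t^2 - 44*t + 32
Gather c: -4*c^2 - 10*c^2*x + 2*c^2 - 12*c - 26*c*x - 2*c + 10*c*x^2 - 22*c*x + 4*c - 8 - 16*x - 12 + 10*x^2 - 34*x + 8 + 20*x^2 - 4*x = c^2*(-10*x - 2) + c*(10*x^2 - 48*x - 10) + 30*x^2 - 54*x - 12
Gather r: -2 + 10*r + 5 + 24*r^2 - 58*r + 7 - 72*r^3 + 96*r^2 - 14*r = -72*r^3 + 120*r^2 - 62*r + 10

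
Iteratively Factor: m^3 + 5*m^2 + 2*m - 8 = (m + 2)*(m^2 + 3*m - 4) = (m - 1)*(m + 2)*(m + 4)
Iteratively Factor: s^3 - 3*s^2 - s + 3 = (s - 1)*(s^2 - 2*s - 3) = (s - 3)*(s - 1)*(s + 1)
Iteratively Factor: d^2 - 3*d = (d)*(d - 3)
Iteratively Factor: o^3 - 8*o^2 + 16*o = (o - 4)*(o^2 - 4*o) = o*(o - 4)*(o - 4)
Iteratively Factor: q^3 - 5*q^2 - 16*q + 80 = (q - 4)*(q^2 - q - 20) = (q - 5)*(q - 4)*(q + 4)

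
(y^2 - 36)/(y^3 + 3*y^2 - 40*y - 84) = (y + 6)/(y^2 + 9*y + 14)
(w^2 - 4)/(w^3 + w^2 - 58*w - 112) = (w - 2)/(w^2 - w - 56)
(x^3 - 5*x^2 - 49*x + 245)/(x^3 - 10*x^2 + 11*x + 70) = (x + 7)/(x + 2)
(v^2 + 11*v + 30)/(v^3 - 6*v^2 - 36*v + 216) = (v + 5)/(v^2 - 12*v + 36)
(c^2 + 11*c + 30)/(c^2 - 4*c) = (c^2 + 11*c + 30)/(c*(c - 4))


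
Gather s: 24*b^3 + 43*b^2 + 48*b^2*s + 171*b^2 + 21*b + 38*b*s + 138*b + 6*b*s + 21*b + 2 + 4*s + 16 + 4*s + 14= 24*b^3 + 214*b^2 + 180*b + s*(48*b^2 + 44*b + 8) + 32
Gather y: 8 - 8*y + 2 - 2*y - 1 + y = 9 - 9*y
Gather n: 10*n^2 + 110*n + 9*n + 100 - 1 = 10*n^2 + 119*n + 99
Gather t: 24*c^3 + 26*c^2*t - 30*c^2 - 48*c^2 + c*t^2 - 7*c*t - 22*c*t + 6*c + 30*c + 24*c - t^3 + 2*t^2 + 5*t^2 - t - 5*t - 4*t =24*c^3 - 78*c^2 + 60*c - t^3 + t^2*(c + 7) + t*(26*c^2 - 29*c - 10)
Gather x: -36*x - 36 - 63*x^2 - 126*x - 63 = -63*x^2 - 162*x - 99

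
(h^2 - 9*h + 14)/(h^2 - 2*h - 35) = (h - 2)/(h + 5)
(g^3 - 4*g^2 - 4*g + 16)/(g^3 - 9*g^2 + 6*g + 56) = (g - 2)/(g - 7)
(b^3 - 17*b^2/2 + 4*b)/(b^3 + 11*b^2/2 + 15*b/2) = (2*b^2 - 17*b + 8)/(2*b^2 + 11*b + 15)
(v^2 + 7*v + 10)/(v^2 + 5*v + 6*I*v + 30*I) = (v + 2)/(v + 6*I)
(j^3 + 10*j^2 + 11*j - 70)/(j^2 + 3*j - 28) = (j^2 + 3*j - 10)/(j - 4)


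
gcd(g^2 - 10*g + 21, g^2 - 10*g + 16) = 1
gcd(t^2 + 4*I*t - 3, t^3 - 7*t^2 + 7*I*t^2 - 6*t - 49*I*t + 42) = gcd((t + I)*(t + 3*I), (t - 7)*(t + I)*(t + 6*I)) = t + I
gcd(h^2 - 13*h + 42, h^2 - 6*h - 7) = h - 7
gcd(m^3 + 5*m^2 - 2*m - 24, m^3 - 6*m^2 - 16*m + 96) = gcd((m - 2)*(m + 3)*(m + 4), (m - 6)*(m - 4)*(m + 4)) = m + 4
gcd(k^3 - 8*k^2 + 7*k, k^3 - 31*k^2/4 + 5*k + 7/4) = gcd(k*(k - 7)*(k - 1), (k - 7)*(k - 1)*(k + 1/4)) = k^2 - 8*k + 7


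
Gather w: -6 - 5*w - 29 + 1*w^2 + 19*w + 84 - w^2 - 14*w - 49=0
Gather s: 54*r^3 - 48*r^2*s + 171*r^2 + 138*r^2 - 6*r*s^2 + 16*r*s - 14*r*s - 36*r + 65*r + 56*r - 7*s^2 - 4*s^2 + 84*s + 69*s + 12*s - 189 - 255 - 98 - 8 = 54*r^3 + 309*r^2 + 85*r + s^2*(-6*r - 11) + s*(-48*r^2 + 2*r + 165) - 550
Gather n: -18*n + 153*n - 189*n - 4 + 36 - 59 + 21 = -54*n - 6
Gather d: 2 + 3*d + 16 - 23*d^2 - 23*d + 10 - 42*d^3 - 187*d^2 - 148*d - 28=-42*d^3 - 210*d^2 - 168*d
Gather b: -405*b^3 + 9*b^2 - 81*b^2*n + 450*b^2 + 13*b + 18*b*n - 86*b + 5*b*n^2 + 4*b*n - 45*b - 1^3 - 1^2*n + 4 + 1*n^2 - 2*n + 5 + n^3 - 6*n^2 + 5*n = -405*b^3 + b^2*(459 - 81*n) + b*(5*n^2 + 22*n - 118) + n^3 - 5*n^2 + 2*n + 8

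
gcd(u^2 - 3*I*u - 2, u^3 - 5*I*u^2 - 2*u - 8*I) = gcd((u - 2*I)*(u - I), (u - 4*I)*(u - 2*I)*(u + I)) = u - 2*I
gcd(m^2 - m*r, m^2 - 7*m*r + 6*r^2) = -m + r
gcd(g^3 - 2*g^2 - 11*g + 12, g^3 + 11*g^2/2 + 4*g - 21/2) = g^2 + 2*g - 3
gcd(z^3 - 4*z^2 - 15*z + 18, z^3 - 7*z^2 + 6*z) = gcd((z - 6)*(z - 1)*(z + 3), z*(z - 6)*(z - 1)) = z^2 - 7*z + 6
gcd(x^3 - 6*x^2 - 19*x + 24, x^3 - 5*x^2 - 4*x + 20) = 1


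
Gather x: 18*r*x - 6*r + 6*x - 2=-6*r + x*(18*r + 6) - 2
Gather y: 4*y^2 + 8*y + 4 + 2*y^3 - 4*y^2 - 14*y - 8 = 2*y^3 - 6*y - 4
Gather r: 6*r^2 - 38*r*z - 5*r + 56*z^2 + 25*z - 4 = 6*r^2 + r*(-38*z - 5) + 56*z^2 + 25*z - 4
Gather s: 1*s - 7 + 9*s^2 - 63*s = 9*s^2 - 62*s - 7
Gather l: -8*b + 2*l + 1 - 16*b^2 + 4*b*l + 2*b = -16*b^2 - 6*b + l*(4*b + 2) + 1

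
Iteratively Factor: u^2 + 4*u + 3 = (u + 3)*(u + 1)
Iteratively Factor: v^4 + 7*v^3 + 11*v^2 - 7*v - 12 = (v + 1)*(v^3 + 6*v^2 + 5*v - 12) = (v + 1)*(v + 3)*(v^2 + 3*v - 4) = (v - 1)*(v + 1)*(v + 3)*(v + 4)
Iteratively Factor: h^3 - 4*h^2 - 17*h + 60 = (h + 4)*(h^2 - 8*h + 15) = (h - 5)*(h + 4)*(h - 3)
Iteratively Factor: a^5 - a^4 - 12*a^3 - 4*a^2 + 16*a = (a)*(a^4 - a^3 - 12*a^2 - 4*a + 16) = a*(a + 2)*(a^3 - 3*a^2 - 6*a + 8) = a*(a - 1)*(a + 2)*(a^2 - 2*a - 8) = a*(a - 4)*(a - 1)*(a + 2)*(a + 2)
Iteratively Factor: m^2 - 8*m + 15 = (m - 5)*(m - 3)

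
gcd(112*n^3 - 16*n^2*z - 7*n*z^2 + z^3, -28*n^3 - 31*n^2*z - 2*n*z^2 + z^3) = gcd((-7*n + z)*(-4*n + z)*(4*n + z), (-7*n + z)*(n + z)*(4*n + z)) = -28*n^2 - 3*n*z + z^2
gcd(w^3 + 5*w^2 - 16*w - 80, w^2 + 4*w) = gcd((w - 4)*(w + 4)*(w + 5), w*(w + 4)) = w + 4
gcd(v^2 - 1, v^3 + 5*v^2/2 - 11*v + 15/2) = v - 1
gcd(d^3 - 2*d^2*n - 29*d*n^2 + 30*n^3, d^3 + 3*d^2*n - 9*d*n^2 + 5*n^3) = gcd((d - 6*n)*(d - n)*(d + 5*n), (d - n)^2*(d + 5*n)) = d^2 + 4*d*n - 5*n^2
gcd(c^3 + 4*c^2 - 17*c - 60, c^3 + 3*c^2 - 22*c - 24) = c - 4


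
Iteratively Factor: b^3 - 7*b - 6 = (b + 2)*(b^2 - 2*b - 3) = (b - 3)*(b + 2)*(b + 1)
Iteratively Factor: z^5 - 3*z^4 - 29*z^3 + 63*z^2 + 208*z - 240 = (z - 5)*(z^4 + 2*z^3 - 19*z^2 - 32*z + 48) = (z - 5)*(z + 3)*(z^3 - z^2 - 16*z + 16) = (z - 5)*(z - 4)*(z + 3)*(z^2 + 3*z - 4) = (z - 5)*(z - 4)*(z - 1)*(z + 3)*(z + 4)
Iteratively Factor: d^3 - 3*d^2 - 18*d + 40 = (d + 4)*(d^2 - 7*d + 10) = (d - 5)*(d + 4)*(d - 2)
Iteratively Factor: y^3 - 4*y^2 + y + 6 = (y - 3)*(y^2 - y - 2) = (y - 3)*(y + 1)*(y - 2)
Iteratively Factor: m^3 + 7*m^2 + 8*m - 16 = (m + 4)*(m^2 + 3*m - 4) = (m + 4)^2*(m - 1)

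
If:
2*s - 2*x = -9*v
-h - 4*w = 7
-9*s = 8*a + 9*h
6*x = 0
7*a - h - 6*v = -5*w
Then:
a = -387*w/157 - 441/157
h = -4*w - 7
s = 972*w/157 + 1491/157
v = -216*w/157 - 994/471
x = 0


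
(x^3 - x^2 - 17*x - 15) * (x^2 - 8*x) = x^5 - 9*x^4 - 9*x^3 + 121*x^2 + 120*x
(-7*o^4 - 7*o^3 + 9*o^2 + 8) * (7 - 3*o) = 21*o^5 - 28*o^4 - 76*o^3 + 63*o^2 - 24*o + 56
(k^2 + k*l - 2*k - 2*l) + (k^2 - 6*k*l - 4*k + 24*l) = 2*k^2 - 5*k*l - 6*k + 22*l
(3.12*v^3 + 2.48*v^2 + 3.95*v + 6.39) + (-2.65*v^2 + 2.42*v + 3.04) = 3.12*v^3 - 0.17*v^2 + 6.37*v + 9.43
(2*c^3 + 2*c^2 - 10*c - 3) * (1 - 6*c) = -12*c^4 - 10*c^3 + 62*c^2 + 8*c - 3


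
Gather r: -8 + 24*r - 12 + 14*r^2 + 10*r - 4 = 14*r^2 + 34*r - 24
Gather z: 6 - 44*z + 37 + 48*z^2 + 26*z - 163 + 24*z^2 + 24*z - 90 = 72*z^2 + 6*z - 210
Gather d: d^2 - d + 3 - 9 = d^2 - d - 6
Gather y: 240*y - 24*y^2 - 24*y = -24*y^2 + 216*y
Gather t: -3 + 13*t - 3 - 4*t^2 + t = -4*t^2 + 14*t - 6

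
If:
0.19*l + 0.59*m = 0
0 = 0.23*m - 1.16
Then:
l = -15.66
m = 5.04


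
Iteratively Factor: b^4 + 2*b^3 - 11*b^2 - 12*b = (b - 3)*(b^3 + 5*b^2 + 4*b) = (b - 3)*(b + 4)*(b^2 + b) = (b - 3)*(b + 1)*(b + 4)*(b)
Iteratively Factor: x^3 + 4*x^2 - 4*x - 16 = (x + 2)*(x^2 + 2*x - 8) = (x - 2)*(x + 2)*(x + 4)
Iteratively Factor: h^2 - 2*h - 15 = (h - 5)*(h + 3)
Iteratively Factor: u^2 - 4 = (u + 2)*(u - 2)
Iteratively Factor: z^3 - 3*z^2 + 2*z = (z)*(z^2 - 3*z + 2) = z*(z - 1)*(z - 2)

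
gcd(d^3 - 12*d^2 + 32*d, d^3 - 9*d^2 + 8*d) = d^2 - 8*d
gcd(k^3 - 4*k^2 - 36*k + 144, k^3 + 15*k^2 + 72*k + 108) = k + 6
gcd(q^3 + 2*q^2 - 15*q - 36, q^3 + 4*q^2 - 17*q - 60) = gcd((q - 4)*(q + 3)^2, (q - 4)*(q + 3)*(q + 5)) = q^2 - q - 12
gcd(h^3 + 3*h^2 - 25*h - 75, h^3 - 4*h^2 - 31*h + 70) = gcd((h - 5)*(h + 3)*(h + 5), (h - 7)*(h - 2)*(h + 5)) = h + 5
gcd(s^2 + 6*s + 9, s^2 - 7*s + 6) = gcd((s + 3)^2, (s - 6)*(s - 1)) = 1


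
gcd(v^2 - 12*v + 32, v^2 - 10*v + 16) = v - 8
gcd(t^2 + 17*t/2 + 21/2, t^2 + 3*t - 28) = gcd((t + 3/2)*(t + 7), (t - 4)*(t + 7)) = t + 7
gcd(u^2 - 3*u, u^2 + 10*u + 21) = 1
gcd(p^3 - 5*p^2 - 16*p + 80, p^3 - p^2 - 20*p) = p^2 - p - 20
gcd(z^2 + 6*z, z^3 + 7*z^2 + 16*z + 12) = 1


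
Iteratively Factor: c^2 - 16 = (c + 4)*(c - 4)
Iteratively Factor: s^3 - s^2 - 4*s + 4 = (s - 2)*(s^2 + s - 2) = (s - 2)*(s + 2)*(s - 1)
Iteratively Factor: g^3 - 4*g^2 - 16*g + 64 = (g - 4)*(g^2 - 16) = (g - 4)*(g + 4)*(g - 4)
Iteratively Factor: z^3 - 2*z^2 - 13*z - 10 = (z - 5)*(z^2 + 3*z + 2) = (z - 5)*(z + 1)*(z + 2)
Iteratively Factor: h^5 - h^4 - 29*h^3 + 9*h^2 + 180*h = (h - 5)*(h^4 + 4*h^3 - 9*h^2 - 36*h) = (h - 5)*(h + 3)*(h^3 + h^2 - 12*h) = (h - 5)*(h + 3)*(h + 4)*(h^2 - 3*h) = (h - 5)*(h - 3)*(h + 3)*(h + 4)*(h)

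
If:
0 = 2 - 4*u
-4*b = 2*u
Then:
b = -1/4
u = 1/2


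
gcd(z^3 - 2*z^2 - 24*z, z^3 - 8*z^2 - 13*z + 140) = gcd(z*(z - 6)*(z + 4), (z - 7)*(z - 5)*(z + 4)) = z + 4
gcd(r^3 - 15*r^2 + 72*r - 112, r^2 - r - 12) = r - 4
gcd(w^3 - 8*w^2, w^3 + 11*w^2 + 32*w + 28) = 1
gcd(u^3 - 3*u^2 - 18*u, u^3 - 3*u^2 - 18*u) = u^3 - 3*u^2 - 18*u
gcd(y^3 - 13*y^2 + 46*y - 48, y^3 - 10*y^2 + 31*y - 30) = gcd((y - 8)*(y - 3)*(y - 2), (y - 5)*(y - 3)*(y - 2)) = y^2 - 5*y + 6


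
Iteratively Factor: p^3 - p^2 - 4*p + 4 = (p - 1)*(p^2 - 4) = (p - 2)*(p - 1)*(p + 2)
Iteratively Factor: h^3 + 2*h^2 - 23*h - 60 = (h + 3)*(h^2 - h - 20) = (h + 3)*(h + 4)*(h - 5)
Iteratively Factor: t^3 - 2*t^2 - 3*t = (t + 1)*(t^2 - 3*t) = t*(t + 1)*(t - 3)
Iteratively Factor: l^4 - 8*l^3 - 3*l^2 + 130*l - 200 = (l - 5)*(l^3 - 3*l^2 - 18*l + 40) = (l - 5)*(l - 2)*(l^2 - l - 20) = (l - 5)*(l - 2)*(l + 4)*(l - 5)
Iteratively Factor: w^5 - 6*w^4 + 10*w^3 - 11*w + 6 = (w + 1)*(w^4 - 7*w^3 + 17*w^2 - 17*w + 6) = (w - 1)*(w + 1)*(w^3 - 6*w^2 + 11*w - 6) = (w - 1)^2*(w + 1)*(w^2 - 5*w + 6) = (w - 2)*(w - 1)^2*(w + 1)*(w - 3)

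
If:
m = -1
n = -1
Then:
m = -1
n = -1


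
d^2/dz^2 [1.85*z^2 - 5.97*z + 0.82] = 3.70000000000000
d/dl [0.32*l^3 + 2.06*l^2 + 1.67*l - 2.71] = 0.96*l^2 + 4.12*l + 1.67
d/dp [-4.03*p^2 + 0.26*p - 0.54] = 0.26 - 8.06*p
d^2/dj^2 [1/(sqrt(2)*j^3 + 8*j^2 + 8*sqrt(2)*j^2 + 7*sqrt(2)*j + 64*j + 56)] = 2*(-(3*sqrt(2)*j + 8 + 8*sqrt(2))*(sqrt(2)*j^3 + 8*j^2 + 8*sqrt(2)*j^2 + 7*sqrt(2)*j + 64*j + 56) + (3*sqrt(2)*j^2 + 16*j + 16*sqrt(2)*j + 7*sqrt(2) + 64)^2)/(sqrt(2)*j^3 + 8*j^2 + 8*sqrt(2)*j^2 + 7*sqrt(2)*j + 64*j + 56)^3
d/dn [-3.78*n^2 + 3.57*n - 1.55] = 3.57 - 7.56*n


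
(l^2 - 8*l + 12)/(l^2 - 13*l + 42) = (l - 2)/(l - 7)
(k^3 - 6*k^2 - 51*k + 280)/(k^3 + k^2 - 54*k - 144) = (k^2 + 2*k - 35)/(k^2 + 9*k + 18)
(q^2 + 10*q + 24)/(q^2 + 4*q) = (q + 6)/q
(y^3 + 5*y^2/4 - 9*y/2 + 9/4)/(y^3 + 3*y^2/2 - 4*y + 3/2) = (4*y - 3)/(2*(2*y - 1))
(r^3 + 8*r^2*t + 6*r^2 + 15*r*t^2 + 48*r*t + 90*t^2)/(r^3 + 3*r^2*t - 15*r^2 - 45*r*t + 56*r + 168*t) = (r^2 + 5*r*t + 6*r + 30*t)/(r^2 - 15*r + 56)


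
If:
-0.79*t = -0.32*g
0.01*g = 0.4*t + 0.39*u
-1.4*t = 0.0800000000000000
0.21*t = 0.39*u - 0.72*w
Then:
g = -0.14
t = -0.06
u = 0.05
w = 0.05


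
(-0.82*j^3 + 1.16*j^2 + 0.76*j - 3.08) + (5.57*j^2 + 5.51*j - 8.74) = -0.82*j^3 + 6.73*j^2 + 6.27*j - 11.82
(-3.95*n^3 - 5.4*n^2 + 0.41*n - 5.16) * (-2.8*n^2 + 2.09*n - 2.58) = 11.06*n^5 + 6.8645*n^4 - 2.243*n^3 + 29.2369*n^2 - 11.8422*n + 13.3128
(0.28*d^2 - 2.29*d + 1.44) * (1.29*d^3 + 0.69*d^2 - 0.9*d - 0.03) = 0.3612*d^5 - 2.7609*d^4 + 0.0255000000000001*d^3 + 3.0462*d^2 - 1.2273*d - 0.0432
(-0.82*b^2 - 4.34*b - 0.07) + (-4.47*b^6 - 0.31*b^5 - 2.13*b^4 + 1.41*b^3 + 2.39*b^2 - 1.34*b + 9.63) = -4.47*b^6 - 0.31*b^5 - 2.13*b^4 + 1.41*b^3 + 1.57*b^2 - 5.68*b + 9.56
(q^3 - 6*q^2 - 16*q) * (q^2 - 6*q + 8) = q^5 - 12*q^4 + 28*q^3 + 48*q^2 - 128*q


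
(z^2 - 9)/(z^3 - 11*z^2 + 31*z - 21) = (z + 3)/(z^2 - 8*z + 7)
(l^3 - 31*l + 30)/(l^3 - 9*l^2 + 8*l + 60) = (l^2 + 5*l - 6)/(l^2 - 4*l - 12)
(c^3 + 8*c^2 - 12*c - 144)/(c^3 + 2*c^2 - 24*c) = (c + 6)/c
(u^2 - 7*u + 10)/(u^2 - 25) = (u - 2)/(u + 5)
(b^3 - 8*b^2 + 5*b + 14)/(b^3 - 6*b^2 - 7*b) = (b - 2)/b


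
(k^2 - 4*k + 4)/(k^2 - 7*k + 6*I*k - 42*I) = (k^2 - 4*k + 4)/(k^2 + k*(-7 + 6*I) - 42*I)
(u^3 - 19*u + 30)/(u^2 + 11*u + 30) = (u^2 - 5*u + 6)/(u + 6)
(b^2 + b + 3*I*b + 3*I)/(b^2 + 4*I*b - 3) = (b + 1)/(b + I)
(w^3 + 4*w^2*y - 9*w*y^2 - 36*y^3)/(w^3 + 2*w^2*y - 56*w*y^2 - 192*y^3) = (-w^2 + 9*y^2)/(-w^2 + 2*w*y + 48*y^2)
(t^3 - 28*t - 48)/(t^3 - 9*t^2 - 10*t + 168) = (t + 2)/(t - 7)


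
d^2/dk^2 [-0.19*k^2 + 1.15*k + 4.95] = -0.380000000000000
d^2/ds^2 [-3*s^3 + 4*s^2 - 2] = 8 - 18*s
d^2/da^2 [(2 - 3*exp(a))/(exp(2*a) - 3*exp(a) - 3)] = (-3*exp(4*a) - exp(3*a) - 72*exp(2*a) + 69*exp(a) - 45)*exp(a)/(exp(6*a) - 9*exp(5*a) + 18*exp(4*a) + 27*exp(3*a) - 54*exp(2*a) - 81*exp(a) - 27)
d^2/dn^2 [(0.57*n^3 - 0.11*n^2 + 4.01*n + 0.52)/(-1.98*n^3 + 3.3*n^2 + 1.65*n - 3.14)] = (1.4210854715202e-14*n^7 - 6.58627200000001*n^6 - 105.497964*n^5 + 177.426612*n^4 - 84.8649780000001*n^3 + 299.945844*n^2 - 280.620288*n - 52.990388)/(7.762392*n^9 - 38.81196*n^8 + 45.28062*n^7 + 65.679768*n^6 - 160.83441*n^5 + 14.08077*n^4 + 156.657699*n^3 - 71.96409*n^2 - 48.80502*n + 30.959144)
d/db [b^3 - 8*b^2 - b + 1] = 3*b^2 - 16*b - 1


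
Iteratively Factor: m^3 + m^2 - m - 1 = (m + 1)*(m^2 - 1) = (m - 1)*(m + 1)*(m + 1)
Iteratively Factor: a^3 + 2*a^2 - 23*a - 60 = (a + 4)*(a^2 - 2*a - 15) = (a - 5)*(a + 4)*(a + 3)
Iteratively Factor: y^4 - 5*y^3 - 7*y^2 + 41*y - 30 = (y - 5)*(y^3 - 7*y + 6) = (y - 5)*(y - 2)*(y^2 + 2*y - 3) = (y - 5)*(y - 2)*(y - 1)*(y + 3)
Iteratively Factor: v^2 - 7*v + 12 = (v - 4)*(v - 3)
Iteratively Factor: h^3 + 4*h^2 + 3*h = (h + 3)*(h^2 + h) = (h + 1)*(h + 3)*(h)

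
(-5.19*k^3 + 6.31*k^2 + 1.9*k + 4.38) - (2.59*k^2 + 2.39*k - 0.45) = -5.19*k^3 + 3.72*k^2 - 0.49*k + 4.83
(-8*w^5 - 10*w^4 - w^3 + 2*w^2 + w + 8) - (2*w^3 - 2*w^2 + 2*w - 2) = -8*w^5 - 10*w^4 - 3*w^3 + 4*w^2 - w + 10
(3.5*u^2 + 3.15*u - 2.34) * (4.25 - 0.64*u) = -2.24*u^3 + 12.859*u^2 + 14.8851*u - 9.945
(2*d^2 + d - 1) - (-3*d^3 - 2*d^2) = 3*d^3 + 4*d^2 + d - 1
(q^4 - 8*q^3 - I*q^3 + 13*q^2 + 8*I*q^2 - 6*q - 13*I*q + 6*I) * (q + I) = q^5 - 8*q^4 + 14*q^3 - 14*q^2 + 13*q - 6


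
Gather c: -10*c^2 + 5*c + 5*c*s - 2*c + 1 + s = -10*c^2 + c*(5*s + 3) + s + 1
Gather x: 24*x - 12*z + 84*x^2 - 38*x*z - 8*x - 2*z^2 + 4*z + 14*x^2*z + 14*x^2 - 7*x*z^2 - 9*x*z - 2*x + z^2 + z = x^2*(14*z + 98) + x*(-7*z^2 - 47*z + 14) - z^2 - 7*z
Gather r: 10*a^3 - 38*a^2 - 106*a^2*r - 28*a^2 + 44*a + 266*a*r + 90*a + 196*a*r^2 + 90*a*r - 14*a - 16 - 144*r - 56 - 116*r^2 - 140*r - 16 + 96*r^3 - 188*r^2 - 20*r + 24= 10*a^3 - 66*a^2 + 120*a + 96*r^3 + r^2*(196*a - 304) + r*(-106*a^2 + 356*a - 304) - 64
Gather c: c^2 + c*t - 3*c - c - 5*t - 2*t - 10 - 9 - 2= c^2 + c*(t - 4) - 7*t - 21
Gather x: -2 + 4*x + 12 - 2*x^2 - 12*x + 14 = -2*x^2 - 8*x + 24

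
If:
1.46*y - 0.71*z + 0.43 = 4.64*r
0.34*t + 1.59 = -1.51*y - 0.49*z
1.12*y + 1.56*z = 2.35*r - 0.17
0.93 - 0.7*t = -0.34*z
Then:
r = -0.43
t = 1.48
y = -1.49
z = 0.32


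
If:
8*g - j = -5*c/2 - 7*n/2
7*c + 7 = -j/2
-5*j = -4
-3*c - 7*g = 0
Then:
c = -37/35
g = 111/245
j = 4/5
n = -89/1715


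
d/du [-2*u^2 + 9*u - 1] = 9 - 4*u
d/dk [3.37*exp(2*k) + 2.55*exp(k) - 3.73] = (6.74*exp(k) + 2.55)*exp(k)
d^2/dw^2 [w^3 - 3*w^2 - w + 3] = 6*w - 6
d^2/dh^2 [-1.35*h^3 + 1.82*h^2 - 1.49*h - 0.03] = 3.64 - 8.1*h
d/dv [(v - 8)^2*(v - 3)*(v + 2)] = 4*v^3 - 51*v^2 + 148*v + 32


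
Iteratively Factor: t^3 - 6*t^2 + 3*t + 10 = (t - 2)*(t^2 - 4*t - 5) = (t - 2)*(t + 1)*(t - 5)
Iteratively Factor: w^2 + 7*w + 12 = (w + 3)*(w + 4)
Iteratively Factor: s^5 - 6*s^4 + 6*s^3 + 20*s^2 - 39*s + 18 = (s - 1)*(s^4 - 5*s^3 + s^2 + 21*s - 18) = (s - 3)*(s - 1)*(s^3 - 2*s^2 - 5*s + 6) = (s - 3)*(s - 1)^2*(s^2 - s - 6) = (s - 3)*(s - 1)^2*(s + 2)*(s - 3)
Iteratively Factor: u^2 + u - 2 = (u + 2)*(u - 1)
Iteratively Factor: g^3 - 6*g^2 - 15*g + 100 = (g - 5)*(g^2 - g - 20) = (g - 5)*(g + 4)*(g - 5)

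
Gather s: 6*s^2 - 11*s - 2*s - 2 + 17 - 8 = 6*s^2 - 13*s + 7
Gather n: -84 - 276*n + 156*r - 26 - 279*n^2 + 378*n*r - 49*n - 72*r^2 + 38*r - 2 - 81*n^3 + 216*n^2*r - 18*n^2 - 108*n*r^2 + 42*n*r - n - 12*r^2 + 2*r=-81*n^3 + n^2*(216*r - 297) + n*(-108*r^2 + 420*r - 326) - 84*r^2 + 196*r - 112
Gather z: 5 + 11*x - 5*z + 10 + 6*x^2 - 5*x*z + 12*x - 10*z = 6*x^2 + 23*x + z*(-5*x - 15) + 15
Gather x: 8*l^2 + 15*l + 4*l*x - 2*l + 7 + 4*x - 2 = 8*l^2 + 13*l + x*(4*l + 4) + 5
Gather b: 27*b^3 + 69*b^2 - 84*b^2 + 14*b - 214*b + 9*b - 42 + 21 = 27*b^3 - 15*b^2 - 191*b - 21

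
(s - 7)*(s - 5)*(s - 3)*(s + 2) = s^4 - 13*s^3 + 41*s^2 + 37*s - 210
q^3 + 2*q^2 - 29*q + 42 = (q - 3)*(q - 2)*(q + 7)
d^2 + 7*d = d*(d + 7)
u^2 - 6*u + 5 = (u - 5)*(u - 1)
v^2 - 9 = (v - 3)*(v + 3)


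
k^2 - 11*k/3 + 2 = (k - 3)*(k - 2/3)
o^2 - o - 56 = (o - 8)*(o + 7)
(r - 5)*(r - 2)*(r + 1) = r^3 - 6*r^2 + 3*r + 10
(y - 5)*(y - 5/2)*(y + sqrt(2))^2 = y^4 - 15*y^3/2 + 2*sqrt(2)*y^3 - 15*sqrt(2)*y^2 + 29*y^2/2 - 15*y + 25*sqrt(2)*y + 25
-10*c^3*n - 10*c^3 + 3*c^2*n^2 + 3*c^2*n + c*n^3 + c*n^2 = (-2*c + n)*(5*c + n)*(c*n + c)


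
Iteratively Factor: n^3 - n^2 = (n)*(n^2 - n) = n*(n - 1)*(n)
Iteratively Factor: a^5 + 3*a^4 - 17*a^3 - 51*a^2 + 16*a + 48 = (a + 3)*(a^4 - 17*a^2 + 16) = (a + 3)*(a + 4)*(a^3 - 4*a^2 - a + 4) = (a + 1)*(a + 3)*(a + 4)*(a^2 - 5*a + 4) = (a - 4)*(a + 1)*(a + 3)*(a + 4)*(a - 1)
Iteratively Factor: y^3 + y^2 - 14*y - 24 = (y + 2)*(y^2 - y - 12) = (y - 4)*(y + 2)*(y + 3)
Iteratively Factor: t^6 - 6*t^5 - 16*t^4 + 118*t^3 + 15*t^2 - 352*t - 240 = (t - 3)*(t^5 - 3*t^4 - 25*t^3 + 43*t^2 + 144*t + 80) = (t - 3)*(t + 4)*(t^4 - 7*t^3 + 3*t^2 + 31*t + 20) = (t - 3)*(t + 1)*(t + 4)*(t^3 - 8*t^2 + 11*t + 20) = (t - 3)*(t + 1)^2*(t + 4)*(t^2 - 9*t + 20) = (t - 5)*(t - 3)*(t + 1)^2*(t + 4)*(t - 4)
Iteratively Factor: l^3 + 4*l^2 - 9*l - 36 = (l + 4)*(l^2 - 9) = (l - 3)*(l + 4)*(l + 3)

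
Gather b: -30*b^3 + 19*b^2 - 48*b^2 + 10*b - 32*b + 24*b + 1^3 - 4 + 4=-30*b^3 - 29*b^2 + 2*b + 1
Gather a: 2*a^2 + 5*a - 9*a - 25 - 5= 2*a^2 - 4*a - 30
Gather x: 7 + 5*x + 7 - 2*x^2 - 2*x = -2*x^2 + 3*x + 14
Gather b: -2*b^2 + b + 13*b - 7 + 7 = -2*b^2 + 14*b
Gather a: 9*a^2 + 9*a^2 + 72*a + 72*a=18*a^2 + 144*a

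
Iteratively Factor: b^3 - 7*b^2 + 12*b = (b)*(b^2 - 7*b + 12) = b*(b - 4)*(b - 3)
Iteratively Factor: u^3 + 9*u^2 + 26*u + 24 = (u + 3)*(u^2 + 6*u + 8) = (u + 2)*(u + 3)*(u + 4)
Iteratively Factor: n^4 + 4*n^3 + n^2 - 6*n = (n + 2)*(n^3 + 2*n^2 - 3*n) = (n - 1)*(n + 2)*(n^2 + 3*n) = (n - 1)*(n + 2)*(n + 3)*(n)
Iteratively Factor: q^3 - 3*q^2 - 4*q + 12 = (q - 3)*(q^2 - 4) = (q - 3)*(q - 2)*(q + 2)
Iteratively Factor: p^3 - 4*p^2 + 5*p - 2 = (p - 1)*(p^2 - 3*p + 2) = (p - 2)*(p - 1)*(p - 1)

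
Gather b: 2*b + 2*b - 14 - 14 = 4*b - 28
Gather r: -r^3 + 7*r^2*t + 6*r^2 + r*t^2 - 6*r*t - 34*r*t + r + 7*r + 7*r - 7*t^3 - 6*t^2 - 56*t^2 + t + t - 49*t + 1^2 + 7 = -r^3 + r^2*(7*t + 6) + r*(t^2 - 40*t + 15) - 7*t^3 - 62*t^2 - 47*t + 8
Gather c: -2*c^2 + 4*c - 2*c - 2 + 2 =-2*c^2 + 2*c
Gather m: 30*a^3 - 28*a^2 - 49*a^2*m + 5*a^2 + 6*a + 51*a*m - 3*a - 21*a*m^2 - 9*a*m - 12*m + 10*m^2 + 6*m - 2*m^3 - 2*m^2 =30*a^3 - 23*a^2 + 3*a - 2*m^3 + m^2*(8 - 21*a) + m*(-49*a^2 + 42*a - 6)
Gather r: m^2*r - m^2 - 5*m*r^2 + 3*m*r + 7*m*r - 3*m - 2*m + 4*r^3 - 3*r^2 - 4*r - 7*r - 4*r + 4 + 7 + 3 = -m^2 - 5*m + 4*r^3 + r^2*(-5*m - 3) + r*(m^2 + 10*m - 15) + 14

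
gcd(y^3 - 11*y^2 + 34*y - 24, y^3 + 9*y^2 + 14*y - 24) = y - 1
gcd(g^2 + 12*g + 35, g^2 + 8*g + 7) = g + 7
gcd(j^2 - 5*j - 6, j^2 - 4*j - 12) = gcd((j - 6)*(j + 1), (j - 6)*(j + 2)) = j - 6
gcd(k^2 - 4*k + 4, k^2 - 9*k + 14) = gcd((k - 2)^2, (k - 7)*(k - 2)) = k - 2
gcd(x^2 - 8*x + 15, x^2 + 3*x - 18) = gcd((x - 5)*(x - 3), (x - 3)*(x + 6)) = x - 3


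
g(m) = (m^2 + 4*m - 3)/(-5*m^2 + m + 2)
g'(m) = (2*m + 4)/(-5*m^2 + m + 2) + (10*m - 1)*(m^2 + 4*m - 3)/(-5*m^2 + m + 2)^2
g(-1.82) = 0.43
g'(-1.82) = 0.48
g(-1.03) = 1.40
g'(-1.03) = 3.20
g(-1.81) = 0.43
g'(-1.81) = 0.48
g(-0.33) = -3.74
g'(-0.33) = 17.26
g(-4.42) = 0.01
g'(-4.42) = 0.05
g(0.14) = -1.19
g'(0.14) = 1.86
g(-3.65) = 0.06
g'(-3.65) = 0.08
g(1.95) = -0.57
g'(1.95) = 0.18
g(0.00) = -1.50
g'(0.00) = 2.75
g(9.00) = -0.29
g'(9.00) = 0.01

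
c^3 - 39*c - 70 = (c - 7)*(c + 2)*(c + 5)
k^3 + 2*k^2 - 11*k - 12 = (k - 3)*(k + 1)*(k + 4)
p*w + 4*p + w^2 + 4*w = (p + w)*(w + 4)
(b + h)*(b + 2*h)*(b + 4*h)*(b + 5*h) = b^4 + 12*b^3*h + 49*b^2*h^2 + 78*b*h^3 + 40*h^4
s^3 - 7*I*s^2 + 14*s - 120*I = (s - 6*I)*(s - 5*I)*(s + 4*I)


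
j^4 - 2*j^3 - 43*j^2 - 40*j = j*(j - 8)*(j + 1)*(j + 5)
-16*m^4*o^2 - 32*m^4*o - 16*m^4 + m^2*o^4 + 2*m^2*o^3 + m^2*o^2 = (-4*m + o)*(4*m + o)*(m*o + m)^2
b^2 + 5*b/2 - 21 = (b - 7/2)*(b + 6)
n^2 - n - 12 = (n - 4)*(n + 3)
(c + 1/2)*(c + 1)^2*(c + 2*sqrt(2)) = c^4 + 5*c^3/2 + 2*sqrt(2)*c^3 + 2*c^2 + 5*sqrt(2)*c^2 + c/2 + 4*sqrt(2)*c + sqrt(2)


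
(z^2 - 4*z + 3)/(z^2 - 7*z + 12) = (z - 1)/(z - 4)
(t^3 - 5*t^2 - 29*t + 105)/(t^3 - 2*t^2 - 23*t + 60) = (t - 7)/(t - 4)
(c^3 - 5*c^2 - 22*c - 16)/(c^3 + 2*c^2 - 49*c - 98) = (c^2 - 7*c - 8)/(c^2 - 49)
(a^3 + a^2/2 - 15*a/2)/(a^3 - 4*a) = (2*a^2 + a - 15)/(2*(a^2 - 4))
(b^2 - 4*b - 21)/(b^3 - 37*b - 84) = 1/(b + 4)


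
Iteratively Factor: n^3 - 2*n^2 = (n)*(n^2 - 2*n) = n^2*(n - 2)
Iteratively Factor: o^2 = (o)*(o)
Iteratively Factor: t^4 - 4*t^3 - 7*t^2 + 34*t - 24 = (t - 4)*(t^3 - 7*t + 6) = (t - 4)*(t - 2)*(t^2 + 2*t - 3) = (t - 4)*(t - 2)*(t - 1)*(t + 3)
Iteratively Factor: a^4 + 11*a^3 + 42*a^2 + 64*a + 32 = (a + 4)*(a^3 + 7*a^2 + 14*a + 8) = (a + 2)*(a + 4)*(a^2 + 5*a + 4) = (a + 1)*(a + 2)*(a + 4)*(a + 4)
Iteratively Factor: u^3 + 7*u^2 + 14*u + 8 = (u + 1)*(u^2 + 6*u + 8) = (u + 1)*(u + 4)*(u + 2)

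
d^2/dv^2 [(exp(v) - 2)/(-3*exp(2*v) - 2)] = (-9*exp(4*v) + 72*exp(3*v) + 36*exp(2*v) - 48*exp(v) - 4)*exp(v)/(27*exp(6*v) + 54*exp(4*v) + 36*exp(2*v) + 8)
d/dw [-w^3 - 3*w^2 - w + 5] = -3*w^2 - 6*w - 1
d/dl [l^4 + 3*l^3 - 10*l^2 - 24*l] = 4*l^3 + 9*l^2 - 20*l - 24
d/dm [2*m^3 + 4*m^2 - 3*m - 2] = 6*m^2 + 8*m - 3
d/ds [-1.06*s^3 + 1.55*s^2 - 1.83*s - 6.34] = -3.18*s^2 + 3.1*s - 1.83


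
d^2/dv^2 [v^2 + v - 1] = 2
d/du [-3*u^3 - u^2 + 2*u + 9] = -9*u^2 - 2*u + 2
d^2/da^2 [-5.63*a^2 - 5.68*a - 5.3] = -11.2600000000000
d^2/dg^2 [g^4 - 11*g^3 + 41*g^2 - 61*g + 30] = 12*g^2 - 66*g + 82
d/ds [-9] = 0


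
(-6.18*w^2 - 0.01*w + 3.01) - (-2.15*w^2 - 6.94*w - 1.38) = -4.03*w^2 + 6.93*w + 4.39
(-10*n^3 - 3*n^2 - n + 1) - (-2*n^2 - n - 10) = -10*n^3 - n^2 + 11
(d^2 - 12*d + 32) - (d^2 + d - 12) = 44 - 13*d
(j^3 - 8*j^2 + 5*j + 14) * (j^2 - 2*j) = j^5 - 10*j^4 + 21*j^3 + 4*j^2 - 28*j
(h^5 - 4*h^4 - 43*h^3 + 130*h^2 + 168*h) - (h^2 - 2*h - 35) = h^5 - 4*h^4 - 43*h^3 + 129*h^2 + 170*h + 35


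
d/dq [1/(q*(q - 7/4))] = 4*(7 - 8*q)/(q^2*(16*q^2 - 56*q + 49))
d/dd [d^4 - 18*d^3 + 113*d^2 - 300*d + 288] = 4*d^3 - 54*d^2 + 226*d - 300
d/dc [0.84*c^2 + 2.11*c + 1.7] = 1.68*c + 2.11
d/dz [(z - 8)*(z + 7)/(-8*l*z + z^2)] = (-8*l*z^2 - 448*l + z^2 + 112*z)/(z^2*(64*l^2 - 16*l*z + z^2))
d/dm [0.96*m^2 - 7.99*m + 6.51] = 1.92*m - 7.99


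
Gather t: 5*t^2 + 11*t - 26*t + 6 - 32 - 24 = 5*t^2 - 15*t - 50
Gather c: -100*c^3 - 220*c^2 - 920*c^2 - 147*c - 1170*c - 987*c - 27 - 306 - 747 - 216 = -100*c^3 - 1140*c^2 - 2304*c - 1296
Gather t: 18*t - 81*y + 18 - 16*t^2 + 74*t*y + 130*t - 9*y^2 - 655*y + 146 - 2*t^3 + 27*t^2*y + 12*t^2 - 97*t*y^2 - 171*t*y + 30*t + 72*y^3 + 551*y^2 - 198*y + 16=-2*t^3 + t^2*(27*y - 4) + t*(-97*y^2 - 97*y + 178) + 72*y^3 + 542*y^2 - 934*y + 180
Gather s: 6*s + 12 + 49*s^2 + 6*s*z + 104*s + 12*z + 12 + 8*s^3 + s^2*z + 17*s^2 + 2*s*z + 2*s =8*s^3 + s^2*(z + 66) + s*(8*z + 112) + 12*z + 24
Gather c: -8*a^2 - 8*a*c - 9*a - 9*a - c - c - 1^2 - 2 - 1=-8*a^2 - 18*a + c*(-8*a - 2) - 4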